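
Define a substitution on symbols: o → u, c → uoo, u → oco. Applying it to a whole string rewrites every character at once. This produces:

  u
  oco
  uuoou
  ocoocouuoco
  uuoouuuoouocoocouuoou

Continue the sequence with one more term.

Rewriting the 21 symbols of uuoouuuoouocoocouuoou one by one yields oco oco u u oco oco oco u u oco u uoo u u uoo u oco oco u u oco; concatenated:

ocoocouuocoocoocouuocouuoouuuoouocoocouuoco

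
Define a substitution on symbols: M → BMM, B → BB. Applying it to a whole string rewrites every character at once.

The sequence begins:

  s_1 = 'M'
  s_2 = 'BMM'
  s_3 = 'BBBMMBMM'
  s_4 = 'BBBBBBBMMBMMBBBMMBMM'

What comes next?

Rewriting the 20 symbols of BBBBBBBMMBMMBBBMMBMM one by one yields BB BB BB BB BB BB BB BMM BMM BB BMM BMM BB BB BB BMM BMM BB BMM BMM; concatenated:

BBBBBBBBBBBBBBBMMBMMBBBMMBMMBBBBBBBMMBMMBBBMMBMM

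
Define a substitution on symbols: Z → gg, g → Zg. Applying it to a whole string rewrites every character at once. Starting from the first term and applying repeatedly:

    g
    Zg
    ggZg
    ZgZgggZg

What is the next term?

Rewriting each symbol of ZgZgggZg: Z→gg, g→Zg, Z→gg, g→Zg, g→Zg, g→Zg, Z→gg, g→Zg, which concatenates to gg Zg gg Zg Zg Zg gg Zg.

ggZgggZgZgZgggZg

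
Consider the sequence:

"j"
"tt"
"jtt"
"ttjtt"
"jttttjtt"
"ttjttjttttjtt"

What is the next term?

Each term (from the third on) is the two preceding terms concatenated in order: term 3 = j·tt = jtt.
Continuing: jttttjtt · ttjttjttttjtt gives term 7.

jttttjttttjttjttttjtt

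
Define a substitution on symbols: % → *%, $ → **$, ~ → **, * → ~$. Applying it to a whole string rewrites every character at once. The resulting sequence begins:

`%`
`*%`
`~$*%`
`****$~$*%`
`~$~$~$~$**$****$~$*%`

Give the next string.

Rewriting the 20 symbols of ~$~$~$~$**$****$~$*% one by one yields ** **$ ** **$ ** **$ ** **$ ~$ ~$ **$ ~$ ~$ ~$ ~$ **$ ** **$ ~$ *%; concatenated:

****$****$****$****$~$~$**$~$~$~$~$**$****$~$*%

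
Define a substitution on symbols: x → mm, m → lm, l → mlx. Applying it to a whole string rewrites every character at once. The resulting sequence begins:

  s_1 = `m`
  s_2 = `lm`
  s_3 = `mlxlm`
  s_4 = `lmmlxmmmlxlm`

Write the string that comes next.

mlxlmlmmlxmmlmlmlmmlxmmmlxlm

Apply φ to lmmlxmmmlxlm symbol by symbol: l→mlx, m→lm, m→lm, l→mlx, x→mm, m→lm, m→lm, m→lm, l→mlx, x→mm, l→mlx, m→lm; joined: mlx lm lm mlx mm lm lm lm mlx mm mlx lm.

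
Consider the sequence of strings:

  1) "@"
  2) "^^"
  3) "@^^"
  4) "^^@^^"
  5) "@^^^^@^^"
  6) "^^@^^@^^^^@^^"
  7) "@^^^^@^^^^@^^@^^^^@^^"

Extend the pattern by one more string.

^^@^^@^^^^@^^@^^^^@^^^^@^^@^^^^@^^

This is a Fibonacci-style word recurrence s(k) = s(k−2)·s(k−1): e.g. @·^^ = @^^.
Continuing: ^^@^^@^^^^@^^ · @^^^^@^^^^@^^@^^^^@^^ gives term 8.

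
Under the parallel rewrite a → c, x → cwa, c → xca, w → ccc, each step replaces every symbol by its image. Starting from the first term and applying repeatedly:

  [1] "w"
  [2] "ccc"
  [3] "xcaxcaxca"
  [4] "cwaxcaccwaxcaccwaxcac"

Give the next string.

Rewriting the 21 symbols of cwaxcaccwaxcaccwaxcac one by one yields xca ccc c cwa xca c xca xca ccc c cwa xca c xca xca ccc c cwa xca c xca; concatenated:

xcacccccwaxcacxcaxcacccccwaxcacxcaxcacccccwaxcacxca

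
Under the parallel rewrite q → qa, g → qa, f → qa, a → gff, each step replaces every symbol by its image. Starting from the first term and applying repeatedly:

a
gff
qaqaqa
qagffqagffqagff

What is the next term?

Rewriting the 15 symbols of qagffqagffqagff one by one yields qa gff qa qa qa qa gff qa qa qa qa gff qa qa qa; concatenated:

qagffqaqaqaqagffqaqaqaqagffqaqaqa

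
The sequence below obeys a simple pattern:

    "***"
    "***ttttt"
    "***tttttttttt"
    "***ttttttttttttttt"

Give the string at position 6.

The strings grow by a fixed suffix ttttt each time.
From ***ttttttttttttttt, 2 further steps: ***ttttttttttttttt → ***tttttttttttttttttttt → (answer).

***ttttttttttttttttttttttttt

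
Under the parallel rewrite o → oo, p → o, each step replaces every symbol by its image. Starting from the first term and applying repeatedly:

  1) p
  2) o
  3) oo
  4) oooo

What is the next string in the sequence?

oooooooo

Apply φ to oooo symbol by symbol: o→oo, o→oo, o→oo, o→oo; joined: oo oo oo oo.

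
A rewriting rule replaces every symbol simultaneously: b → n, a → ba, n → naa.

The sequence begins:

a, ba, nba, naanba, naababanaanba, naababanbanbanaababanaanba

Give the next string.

Rewriting the 26 symbols of naababanbanbanaababanaanba one by one yields naa ba ba n ba n ba naa n ba naa n ba naa ba ba n ba n ba naa ba ba naa n ba; concatenated:

naababanbanbanaanbanaanbanaababanbanbanaababanaanba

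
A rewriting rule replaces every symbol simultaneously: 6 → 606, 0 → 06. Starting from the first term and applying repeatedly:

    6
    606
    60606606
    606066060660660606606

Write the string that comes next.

Rewriting the 21 symbols of 606066060660660606606 one by one yields 606 06 606 06 606 606 06 606 06 606 606 06 606 606 06 606 06 606 606 06 606; concatenated:

6060660606606606066060660660606606606066060660660606606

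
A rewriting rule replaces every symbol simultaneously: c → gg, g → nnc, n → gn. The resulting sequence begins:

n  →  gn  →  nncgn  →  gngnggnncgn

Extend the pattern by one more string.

nncgnnncgnnncnncgngnggnncgn

Expanding gngnggnncgn: g→nnc, n→gn, g→nnc, n→gn, g→nnc, g→nnc, n→gn, n→gn, c→gg, g→nnc, n→gn. Concatenated: nnc gn nnc gn nnc nnc gn gn gg nnc gn.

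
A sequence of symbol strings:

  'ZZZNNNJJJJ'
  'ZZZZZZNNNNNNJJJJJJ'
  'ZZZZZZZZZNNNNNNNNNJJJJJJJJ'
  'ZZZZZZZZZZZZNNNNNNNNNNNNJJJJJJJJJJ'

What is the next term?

ZZZZZZZZZZZZZZZNNNNNNNNNNNNNNNJJJJJJJJJJJJ

Each string has the form Z^{3n} N^{3n} J^{2n+2} (n = 1, 2, …).
For the next term, n = 5, so the run lengths are 15, 15, 12.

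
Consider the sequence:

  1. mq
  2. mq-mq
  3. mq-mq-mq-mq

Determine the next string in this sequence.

Every step duplicates the string with '-' between the halves.
So the next term is two copies of mq-mq-mq-mq with '-' between the halves.

mq-mq-mq-mq-mq-mq-mq-mq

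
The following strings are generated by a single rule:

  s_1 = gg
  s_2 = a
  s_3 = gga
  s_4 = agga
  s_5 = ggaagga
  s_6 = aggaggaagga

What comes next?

ggaaggaaggaggaagga

Each term (from the third on) is the two preceding terms concatenated in order: term 3 = gg·a = gga.
So term 7 is ggaagga·aggaggaagga.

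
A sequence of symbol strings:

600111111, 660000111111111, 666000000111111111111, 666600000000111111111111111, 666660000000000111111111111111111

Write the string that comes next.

666666000000000000111111111111111111111

The n-th term is n 6's then 2n 0's then 3n+3 1's (n = 1, 2, …).
For the next term, n = 6, so the run lengths are 6, 12, 21.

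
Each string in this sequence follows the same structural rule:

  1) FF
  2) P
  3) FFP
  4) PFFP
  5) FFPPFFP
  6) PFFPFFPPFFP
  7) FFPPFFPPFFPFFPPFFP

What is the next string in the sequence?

PFFPFFPPFFPFFPPFFPPFFPFFPPFFP

Each term (from the third on) is the two preceding terms concatenated in order: term 3 = FF·P = FFP.
So term 8 is PFFPFFPPFFP·FFPPFFPPFFPFFPPFFP.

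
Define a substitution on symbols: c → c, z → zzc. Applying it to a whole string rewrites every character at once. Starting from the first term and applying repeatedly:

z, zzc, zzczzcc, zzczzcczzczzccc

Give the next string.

Rewriting the 15 symbols of zzczzcczzczzccc one by one yields zzc zzc c zzc zzc c c zzc zzc c zzc zzc c c c; concatenated:

zzczzcczzczzccczzczzcczzczzcccc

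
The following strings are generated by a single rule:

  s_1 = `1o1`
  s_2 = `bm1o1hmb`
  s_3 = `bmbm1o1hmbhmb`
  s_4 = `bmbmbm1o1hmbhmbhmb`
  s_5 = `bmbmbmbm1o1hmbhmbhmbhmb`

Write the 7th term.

Each term wraps the previous one in bm on the left and hmb on the right.
From bmbmbmbm1o1hmbhmbhmbhmb, 2 further steps: bmbmbmbm1o1hmbhmbhmbhmb → bmbmbmbmbm1o1hmbhmbhmbhmbhmb → (answer).

bmbmbmbmbmbm1o1hmbhmbhmbhmbhmbhmb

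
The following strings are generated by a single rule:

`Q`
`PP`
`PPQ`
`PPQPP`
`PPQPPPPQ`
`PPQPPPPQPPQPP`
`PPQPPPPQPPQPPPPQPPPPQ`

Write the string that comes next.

From term 3 onward, concatenate the last term with the second-to-last: PP·Q = PPQ, PPQ·PP = PPQPP, …
The next term joins PPQPPPPQPPQPPPPQPPPPQ and PPQPPPPQPPQPP.

PPQPPPPQPPQPPPPQPPPPQPPQPPPPQPPQPP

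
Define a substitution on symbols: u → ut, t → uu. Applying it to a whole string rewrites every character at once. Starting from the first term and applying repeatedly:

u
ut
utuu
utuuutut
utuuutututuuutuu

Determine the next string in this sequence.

utuuutututuuutuuutuuutututuuutut

Replace each of the 16 characters of utuuutututuuutuu in place — ut uu ut ut ut uu ut uu ut uu ut ut ut uu ut ut — and concatenate.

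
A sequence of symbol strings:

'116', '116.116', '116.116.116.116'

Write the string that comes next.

Every step duplicates the string with '.' between the halves.
So the next term is two copies of 116.116.116.116 with '.' between the halves.

116.116.116.116.116.116.116.116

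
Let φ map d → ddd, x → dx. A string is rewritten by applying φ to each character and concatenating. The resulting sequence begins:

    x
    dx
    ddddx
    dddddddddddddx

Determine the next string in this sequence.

ddddddddddddddddddddddddddddddddddddddddx

Replace each of the 14 characters of dddddddddddddx in place — ddd ddd ddd ddd ddd ddd ddd ddd ddd ddd ddd ddd ddd dx — and concatenate.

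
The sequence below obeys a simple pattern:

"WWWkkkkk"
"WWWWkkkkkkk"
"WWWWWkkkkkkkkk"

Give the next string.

WWWWWWkkkkkkkkkkk

Reading off run lengths: W runs 3, 4, 5; k runs 5, 7, 9 — each is linear in n, where the shown terms are n = 3, 4, 5.
For the next term, n = 6, so the run lengths are 6, 11.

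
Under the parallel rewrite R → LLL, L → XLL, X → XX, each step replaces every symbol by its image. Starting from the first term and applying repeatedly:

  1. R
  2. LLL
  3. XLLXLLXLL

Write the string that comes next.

XXXLLXLLXXXLLXLLXXXLLXLL

Rewriting each symbol of XLLXLLXLL: X→XX, L→XLL, L→XLL, X→XX, L→XLL, L→XLL, X→XX, L→XLL, L→XLL, which concatenates to XX XLL XLL XX XLL XLL XX XLL XLL.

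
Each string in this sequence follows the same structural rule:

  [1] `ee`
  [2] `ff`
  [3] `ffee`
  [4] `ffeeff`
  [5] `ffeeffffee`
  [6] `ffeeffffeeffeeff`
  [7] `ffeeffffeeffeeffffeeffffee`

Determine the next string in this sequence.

ffeeffffeeffeeffffeeffffeeffeeffffeeffeeff

This is a Fibonacci-style word recurrence s(k) = s(k−1)·s(k−2): e.g. ff·ee = ffee.
So term 8 is ffeeffffeeffeeffffeeffffee·ffeeffffeeffeeff.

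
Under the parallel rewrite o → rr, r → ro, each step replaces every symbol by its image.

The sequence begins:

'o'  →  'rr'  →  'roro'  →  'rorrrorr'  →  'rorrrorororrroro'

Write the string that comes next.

φ(rorrrorororrroro) expands symbol-by-symbol to ro rr ro ro ro rr ro rr ro rr ro ro ro rr ro rr; joining the 16 pieces gives the next term.

rorrrorororrrorrrorrrorororrrorr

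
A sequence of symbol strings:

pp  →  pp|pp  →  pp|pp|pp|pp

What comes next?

s(k+1) = s(k)·|·s(k) — each term doubles the last with '|' between the halves.
Doubling pp|pp|pp|pp with '|' between the halves:

pp|pp|pp|pp|pp|pp|pp|pp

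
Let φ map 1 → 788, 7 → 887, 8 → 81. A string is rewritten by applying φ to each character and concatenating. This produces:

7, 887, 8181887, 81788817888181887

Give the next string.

81788887818181788887818181788817888181887

Applying the rule to each of the 17 symbols of 81788817888181887 gives the pieces 81 788 887 81 81 81 788 887 81 81 81 788 81 788 81 81 887, which concatenate to the answer.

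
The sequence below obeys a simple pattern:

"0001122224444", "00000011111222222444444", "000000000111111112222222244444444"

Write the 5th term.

Term n consists of 3n 0's, followed by 3n-1 1's, followed by 2n+2 2's, followed by 2n+2 4's (n = 1, 2, …).
Setting n = 5 gives 15, 14, 12, 12 characters in each block.

00000000000000011111111111111222222222222444444444444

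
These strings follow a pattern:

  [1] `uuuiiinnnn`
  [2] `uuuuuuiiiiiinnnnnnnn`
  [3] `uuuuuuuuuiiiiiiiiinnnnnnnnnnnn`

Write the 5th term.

uuuuuuuuuuuuuuuiiiiiiiiiiiiiiinnnnnnnnnnnnnnnnnnnn

Term n consists of 3n u's, followed by 3n i's, followed by 4n n's (n = 1, 2, …).
For term 5, n = 5, so the run lengths are 15, 15, 20.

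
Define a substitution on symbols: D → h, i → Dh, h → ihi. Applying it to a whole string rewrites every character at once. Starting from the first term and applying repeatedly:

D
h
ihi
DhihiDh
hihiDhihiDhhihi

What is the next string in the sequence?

Rewriting the 15 symbols of hihiDhihiDhhihi one by one yields ihi Dh ihi Dh h ihi Dh ihi Dh h ihi ihi Dh ihi Dh; concatenated:

ihiDhihiDhhihiDhihiDhhihiihiDhihiDh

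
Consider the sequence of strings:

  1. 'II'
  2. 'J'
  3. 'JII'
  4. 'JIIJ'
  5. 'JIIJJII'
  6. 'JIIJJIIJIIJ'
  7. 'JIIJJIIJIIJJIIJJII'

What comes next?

JIIJJIIJIIJJIIJJIIJIIJJIIJIIJ

Each term (from the third on) is the previous term followed by the one before it: term 3 = J·II = JII.
The next term joins JIIJJIIJIIJJIIJJII and JIIJJIIJIIJ.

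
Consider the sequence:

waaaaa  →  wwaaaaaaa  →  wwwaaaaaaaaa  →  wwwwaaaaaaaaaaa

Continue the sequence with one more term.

wwwwwaaaaaaaaaaaaa

Term n consists of n-1 w's, followed by 2n+1 a's, where the shown terms are n = 2, 3, 4, 5.
For the next term, n = 6, so the run lengths are 5, 13.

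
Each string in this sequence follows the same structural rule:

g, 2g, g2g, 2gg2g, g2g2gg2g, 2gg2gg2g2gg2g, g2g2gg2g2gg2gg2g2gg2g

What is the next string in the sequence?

2gg2gg2g2gg2gg2g2gg2g2gg2gg2g2gg2g

Each term (from the third on) is the two preceding terms concatenated in order: term 3 = g·2g = g2g.
Continuing: 2gg2gg2g2gg2g · g2g2gg2g2gg2gg2g2gg2g gives term 8.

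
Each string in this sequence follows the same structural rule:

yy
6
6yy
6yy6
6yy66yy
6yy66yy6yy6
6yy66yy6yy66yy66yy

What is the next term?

Each term (from the third on) is the previous term followed by the one before it: term 3 = 6·yy = 6yy.
So term 8 is 6yy66yy6yy66yy66yy·6yy66yy6yy6.

6yy66yy6yy66yy66yy6yy66yy6yy6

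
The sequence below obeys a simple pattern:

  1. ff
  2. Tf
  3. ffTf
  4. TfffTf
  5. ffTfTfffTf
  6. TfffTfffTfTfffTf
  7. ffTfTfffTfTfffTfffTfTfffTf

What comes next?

TfffTfffTfTfffTfffTfTfffTfTfffTfffTfTfffTf

From term 3 onward, concatenate the second-to-last term with the last: ff·Tf = ffTf, Tf·ffTf = TfffTf, …
The next term joins TfffTfffTfTfffTf and ffTfTfffTfTfffTfffTfTfffTf.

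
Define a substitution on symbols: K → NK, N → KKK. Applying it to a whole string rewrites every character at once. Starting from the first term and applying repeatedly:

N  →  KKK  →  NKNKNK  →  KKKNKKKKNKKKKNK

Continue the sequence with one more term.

Applying the rule to each of the 15 symbols of KKKNKKKKNKKKKNK gives the pieces NK NK NK KKK NK NK NK NK KKK NK NK NK NK KKK NK, which concatenate to the answer.

NKNKNKKKKNKNKNKNKKKKNKNKNKNKKKKNK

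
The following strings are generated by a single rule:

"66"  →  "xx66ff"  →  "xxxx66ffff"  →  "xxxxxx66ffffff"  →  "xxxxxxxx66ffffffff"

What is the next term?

xxxxxxxxxx66ffffffffff

Each term wraps the previous one in xx on the left and ff on the right.
So the next term is xx·xxxxxxxx66ffffffff·ff.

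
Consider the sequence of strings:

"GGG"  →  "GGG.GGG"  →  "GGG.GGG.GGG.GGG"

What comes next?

Each string is two copies of the previous one joined by '.'.
One more doubling of GGG.GGG.GGG.GGG gives the answer.

GGG.GGG.GGG.GGG.GGG.GGG.GGG.GGG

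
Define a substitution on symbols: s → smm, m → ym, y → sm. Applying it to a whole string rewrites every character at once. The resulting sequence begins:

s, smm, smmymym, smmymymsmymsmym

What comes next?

φ(smmymymsmymsmym) expands symbol-by-symbol to smm ym ym sm ym sm ym smm ym sm ym smm ym sm ym; joining the 15 pieces gives the next term.

smmymymsmymsmymsmmymsmymsmmymsmym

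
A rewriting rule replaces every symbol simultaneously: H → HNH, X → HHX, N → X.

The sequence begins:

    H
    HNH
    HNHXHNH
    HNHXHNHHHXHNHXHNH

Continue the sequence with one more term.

Applying the rule to each of the 17 symbols of HNHXHNHHHXHNHXHNH gives the pieces HNH X HNH HHX HNH X HNH HNH HNH HHX HNH X HNH HHX HNH X HNH, which concatenate to the answer.

HNHXHNHHHXHNHXHNHHNHHNHHHXHNHXHNHHHXHNHXHNH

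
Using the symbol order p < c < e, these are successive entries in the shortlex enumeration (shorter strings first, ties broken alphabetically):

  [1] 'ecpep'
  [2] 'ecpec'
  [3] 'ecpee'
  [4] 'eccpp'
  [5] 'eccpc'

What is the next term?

Treat eccpc as a base-3 numeral over the given alphabet and add one, carrying through any trailing e's.

eccpe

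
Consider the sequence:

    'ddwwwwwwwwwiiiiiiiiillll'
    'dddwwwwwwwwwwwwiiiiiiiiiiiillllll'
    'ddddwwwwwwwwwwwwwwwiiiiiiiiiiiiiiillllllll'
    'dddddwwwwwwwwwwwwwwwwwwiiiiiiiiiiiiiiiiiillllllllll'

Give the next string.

Reading off run lengths: d runs 2, 3, 4, 5; w runs 9, 12, 15, 18; i runs 9, 12, 15, 18; l runs 4, 6, 8, 10 — each is linear in n, where the shown terms are n = 2, 3, 4, 5.
For the next term, n = 6, so the run lengths are 6, 21, 21, 12.

ddddddwwwwwwwwwwwwwwwwwwwwwiiiiiiiiiiiiiiiiiiiiillllllllllll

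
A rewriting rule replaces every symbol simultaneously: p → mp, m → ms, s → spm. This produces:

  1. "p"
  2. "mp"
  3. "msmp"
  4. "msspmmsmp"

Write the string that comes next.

Apply φ to msspmmsmp symbol by symbol: m→ms, s→spm, s→spm, p→mp, m→ms, m→ms, s→spm, m→ms, p→mp; joined: ms spm spm mp ms ms spm ms mp.

msspmspmmpmsmsspmmsmp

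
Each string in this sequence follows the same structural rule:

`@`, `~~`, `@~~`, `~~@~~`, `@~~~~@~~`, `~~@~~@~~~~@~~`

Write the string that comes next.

This is a Fibonacci-style word recurrence s(k) = s(k−2)·s(k−1): e.g. @·~~ = @~~.
Continuing: @~~~~@~~ · ~~@~~@~~~~@~~ gives term 7.

@~~~~@~~~~@~~@~~~~@~~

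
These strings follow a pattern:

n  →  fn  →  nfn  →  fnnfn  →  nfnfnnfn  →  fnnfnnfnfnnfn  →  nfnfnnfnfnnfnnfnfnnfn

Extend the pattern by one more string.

fnnfnnfnfnnfnnfnfnnfnfnnfnnfnfnnfn

This is a Fibonacci-style word recurrence s(k) = s(k−2)·s(k−1): e.g. n·fn = nfn.
The next term joins fnnfnnfnfnnfn and nfnfnnfnfnnfnnfnfnnfn.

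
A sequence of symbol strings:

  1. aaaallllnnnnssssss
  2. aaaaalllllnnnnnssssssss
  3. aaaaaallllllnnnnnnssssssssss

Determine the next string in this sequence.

aaaaaaalllllllnnnnnnnssssssssssss

Each string has the form a^{n+1} l^{n+1} n^{n+1} s^{2n}, where the shown terms are n = 3, 4, 5.
For the next term, n = 6, so the run lengths are 7, 7, 7, 12.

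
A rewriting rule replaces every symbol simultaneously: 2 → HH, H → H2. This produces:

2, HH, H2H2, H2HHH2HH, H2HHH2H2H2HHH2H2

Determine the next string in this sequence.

H2HHH2H2H2HHH2HHH2HHH2H2H2HHH2HH

φ(H2HHH2H2H2HHH2H2) expands symbol-by-symbol to H2 HH H2 H2 H2 HH H2 HH H2 HH H2 H2 H2 HH H2 HH; joining the 16 pieces gives the next term.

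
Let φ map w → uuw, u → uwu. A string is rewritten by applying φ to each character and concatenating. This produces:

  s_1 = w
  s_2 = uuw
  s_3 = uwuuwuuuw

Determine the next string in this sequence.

uwuuuwuwuuwuuuwuwuuwuuwuuuw

Apply φ to uwuuwuuuw symbol by symbol: u→uwu, w→uuw, u→uwu, u→uwu, w→uuw, u→uwu, u→uwu, u→uwu, w→uuw; joined: uwu uuw uwu uwu uuw uwu uwu uwu uuw.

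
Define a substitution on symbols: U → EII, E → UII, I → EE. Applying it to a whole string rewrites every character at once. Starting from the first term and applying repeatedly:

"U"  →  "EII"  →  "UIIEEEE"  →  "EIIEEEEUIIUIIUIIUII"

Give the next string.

UIIEEEEUIIUIIUIIUIIEIIEEEEEIIEEEEEIIEEEEEIIEEEE

Replace each of the 19 characters of EIIEEEEUIIUIIUIIUII in place — UII EE EE UII UII UII UII EII EE EE EII EE EE EII EE EE EII EE EE — and concatenate.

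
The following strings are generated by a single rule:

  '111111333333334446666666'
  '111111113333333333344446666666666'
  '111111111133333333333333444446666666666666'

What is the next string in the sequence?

Term n consists of 2n+2 1's, followed by 3n+2 3's, followed by n+1 4's, followed by 3n+1 6's, where the shown terms are n = 2, 3, 4.
For the next term, n = 5, so the run lengths are 12, 17, 6, 16.

111111111111333333333333333334444446666666666666666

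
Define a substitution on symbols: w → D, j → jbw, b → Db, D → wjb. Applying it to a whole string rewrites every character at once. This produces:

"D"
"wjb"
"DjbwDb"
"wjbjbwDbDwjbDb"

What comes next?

φ(wjbjbwDbDwjbDb) expands symbol-by-symbol to D jbw Db jbw Db D wjb Db wjb D jbw Db wjb Db; joining the 14 pieces gives the next term.

DjbwDbjbwDbDwjbDbwjbDjbwDbwjbDb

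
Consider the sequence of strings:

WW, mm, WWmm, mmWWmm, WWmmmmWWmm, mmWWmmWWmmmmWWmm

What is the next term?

WWmmmmWWmmmmWWmmWWmmmmWWmm

From term 3 onward, concatenate the second-to-last term with the last: WW·mm = WWmm, mm·WWmm = mmWWmm, …
Continuing: WWmmmmWWmm · mmWWmmWWmmmmWWmm gives term 7.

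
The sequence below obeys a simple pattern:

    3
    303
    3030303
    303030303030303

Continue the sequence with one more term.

3030303030303030303030303030303

s(k+1) = s(k)·0·s(k) — each term doubles the last with '0' between the halves.
So the next term is two copies of 303030303030303 with '0' between the halves.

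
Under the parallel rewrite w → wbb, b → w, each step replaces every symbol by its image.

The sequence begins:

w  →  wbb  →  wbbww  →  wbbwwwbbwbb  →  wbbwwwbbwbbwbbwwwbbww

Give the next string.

φ(wbbwwwbbwbbwbbwwwbbww) expands symbol-by-symbol to wbb w w wbb wbb wbb w w wbb w w wbb w w wbb wbb wbb w w wbb wbb; joining the 21 pieces gives the next term.

wbbwwwbbwbbwbbwwwbbwwwbbwwwbbwbbwbbwwwbbwbb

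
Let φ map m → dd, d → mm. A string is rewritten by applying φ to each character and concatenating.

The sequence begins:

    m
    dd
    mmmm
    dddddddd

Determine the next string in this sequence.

Apply φ to dddddddd symbol by symbol: d→mm, d→mm, d→mm, d→mm, d→mm, d→mm, d→mm, d→mm; joined: mm mm mm mm mm mm mm mm.

mmmmmmmmmmmmmmmm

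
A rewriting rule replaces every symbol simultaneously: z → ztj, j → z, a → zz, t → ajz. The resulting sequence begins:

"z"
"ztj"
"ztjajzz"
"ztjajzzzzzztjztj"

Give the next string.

ztjajzzzzzztjztjztjztjztjztjajzzztjajzz

Replace each of the 16 characters of ztjajzzzzzztjztj in place — ztj ajz z zz z ztj ztj ztj ztj ztj ztj ajz z ztj ajz z — and concatenate.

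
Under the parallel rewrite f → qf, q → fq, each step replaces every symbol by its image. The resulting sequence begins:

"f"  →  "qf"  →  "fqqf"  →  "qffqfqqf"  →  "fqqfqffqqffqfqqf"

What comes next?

Replace each of the 16 characters of fqqfqffqqffqfqqf in place — qf fq fq qf fq qf qf fq fq qf qf fq qf fq fq qf — and concatenate.

qffqfqqffqqfqffqfqqfqffqqffqfqqf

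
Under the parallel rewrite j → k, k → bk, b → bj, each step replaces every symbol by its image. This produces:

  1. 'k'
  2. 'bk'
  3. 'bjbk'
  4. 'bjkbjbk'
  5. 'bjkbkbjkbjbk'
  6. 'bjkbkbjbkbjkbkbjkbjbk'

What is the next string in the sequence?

Applying the rule to each of the 21 symbols of bjkbkbjbkbjkbkbjkbjbk gives the pieces bj k bk bj bk bj k bj bk bj k bk bj bk bj k bk bj k bj bk, which concatenate to the answer.

bjkbkbjbkbjkbjbkbjkbkbjbkbjkbkbjkbjbk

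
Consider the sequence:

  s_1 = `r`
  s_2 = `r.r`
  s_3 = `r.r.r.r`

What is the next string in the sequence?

Each string is two copies of the previous one joined by '.'.
One more doubling of r.r.r.r gives the answer.

r.r.r.r.r.r.r.r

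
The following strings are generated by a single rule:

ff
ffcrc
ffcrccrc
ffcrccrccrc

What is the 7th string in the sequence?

Every step adds crc to the end: s(k+1) = s(k)·crc.
From ffcrccrccrc, 3 further steps: ffcrccrccrc → ffcrccrccrccrc → ffcrccrccrccrccrc → (answer).

ffcrccrccrccrccrccrc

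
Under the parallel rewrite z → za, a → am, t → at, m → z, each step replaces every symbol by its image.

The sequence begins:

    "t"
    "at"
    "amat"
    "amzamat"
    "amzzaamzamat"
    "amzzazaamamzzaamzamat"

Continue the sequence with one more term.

φ(amzzazaamamzzaamzamat) expands symbol-by-symbol to am z za za am za am am z am z za za am am z za am z am at; joining the 21 pieces gives the next term.

amzzazaamzaamamzamzzazaamamzzaamzamat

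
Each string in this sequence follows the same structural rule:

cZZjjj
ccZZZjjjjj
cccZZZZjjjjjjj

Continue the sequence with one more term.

Reading off run lengths: c runs 1, 2, 3; Z runs 2, 3, 4; j runs 3, 5, 7 — each is linear in n (n = 1, 2, …).
For the next term, n = 4, so the run lengths are 4, 5, 9.

ccccZZZZZjjjjjjjjj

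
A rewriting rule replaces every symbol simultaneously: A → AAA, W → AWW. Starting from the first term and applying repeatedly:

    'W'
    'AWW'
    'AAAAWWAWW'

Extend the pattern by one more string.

AAAAAAAAAAAAAWWAWWAAAAWWAWW

Expanding AAAAWWAWW: A→AAA, A→AAA, A→AAA, A→AAA, W→AWW, W→AWW, A→AAA, W→AWW, W→AWW. Concatenated: AAA AAA AAA AAA AWW AWW AAA AWW AWW.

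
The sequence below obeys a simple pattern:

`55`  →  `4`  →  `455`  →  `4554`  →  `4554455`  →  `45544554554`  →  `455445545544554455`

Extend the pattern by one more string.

45544554554455445545544554554

From term 3 onward, concatenate the last term with the second-to-last: 4·55 = 455, 455·4 = 4554, …
The next term joins 455445545544554455 and 45544554554.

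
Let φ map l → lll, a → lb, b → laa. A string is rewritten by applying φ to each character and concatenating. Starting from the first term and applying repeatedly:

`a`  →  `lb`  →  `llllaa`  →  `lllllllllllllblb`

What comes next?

Replace each of the 16 characters of lllllllllllllblb in place — lll lll lll lll lll lll lll lll lll lll lll lll lll laa lll laa — and concatenate.

llllllllllllllllllllllllllllllllllllllllaallllaa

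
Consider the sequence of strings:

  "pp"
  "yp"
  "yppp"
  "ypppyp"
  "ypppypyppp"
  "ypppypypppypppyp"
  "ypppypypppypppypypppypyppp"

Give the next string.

ypppypypppypppypypppypypppypppypypppypppyp

This is a Fibonacci-style word recurrence s(k) = s(k−1)·s(k−2): e.g. yp·pp = yppp.
So term 8 is ypppypypppypppypypppypyppp·ypppypypppypppyp.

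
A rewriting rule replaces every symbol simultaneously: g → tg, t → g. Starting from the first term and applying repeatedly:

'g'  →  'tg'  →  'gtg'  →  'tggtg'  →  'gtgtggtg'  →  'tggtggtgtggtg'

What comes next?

gtgtggtgtggtggtgtggtg

φ(tggtggtgtggtg) expands symbol-by-symbol to g tg tg g tg tg g tg g tg tg g tg; joining the 13 pieces gives the next term.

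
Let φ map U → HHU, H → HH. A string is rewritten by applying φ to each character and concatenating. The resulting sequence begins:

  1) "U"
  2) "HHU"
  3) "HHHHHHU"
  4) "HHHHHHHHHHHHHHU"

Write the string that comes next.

HHHHHHHHHHHHHHHHHHHHHHHHHHHHHHU

φ(HHHHHHHHHHHHHHU) expands symbol-by-symbol to HH HH HH HH HH HH HH HH HH HH HH HH HH HH HHU; joining the 15 pieces gives the next term.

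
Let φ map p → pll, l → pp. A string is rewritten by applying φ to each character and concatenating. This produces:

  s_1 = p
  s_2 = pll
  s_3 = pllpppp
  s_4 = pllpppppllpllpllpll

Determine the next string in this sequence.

Replace each of the 19 characters of pllpppppllpllpllpll in place — pll pp pp pll pll pll pll pll pp pp pll pp pp pll pp pp pll pp pp — and concatenate.

pllpppppllpllpllpllpllpppppllpppppllpppppllpppp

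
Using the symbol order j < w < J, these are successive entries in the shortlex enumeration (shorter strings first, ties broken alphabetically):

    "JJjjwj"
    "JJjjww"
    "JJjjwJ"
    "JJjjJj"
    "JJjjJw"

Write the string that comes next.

Find the rightmost character of JJjjJw below J, bump it to the next letter, and reset everything to its right to j.

JJjjJJ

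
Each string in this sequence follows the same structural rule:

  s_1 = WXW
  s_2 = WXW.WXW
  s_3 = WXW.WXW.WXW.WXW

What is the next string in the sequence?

WXW.WXW.WXW.WXW.WXW.WXW.WXW.WXW

Each string is two copies of the previous one joined by '.'.
So the next term is two copies of WXW.WXW.WXW.WXW with '.' between the halves.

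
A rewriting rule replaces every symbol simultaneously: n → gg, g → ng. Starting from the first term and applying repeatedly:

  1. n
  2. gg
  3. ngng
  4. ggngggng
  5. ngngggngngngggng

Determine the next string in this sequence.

Applying the rule to each of the 16 symbols of ngngggngngngggng gives the pieces gg ng gg ng ng ng gg ng gg ng gg ng ng ng gg ng, which concatenate to the answer.

ggngggngngngggngggngggngngngggng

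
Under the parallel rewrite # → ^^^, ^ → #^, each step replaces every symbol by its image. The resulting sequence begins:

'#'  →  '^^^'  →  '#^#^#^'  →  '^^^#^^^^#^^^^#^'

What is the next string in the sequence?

φ(^^^#^^^^#^^^^#^) expands symbol-by-symbol to #^ #^ #^ ^^^ #^ #^ #^ #^ ^^^ #^ #^ #^ #^ ^^^ #^; joining the 15 pieces gives the next term.

#^#^#^^^^#^#^#^#^^^^#^#^#^#^^^^#^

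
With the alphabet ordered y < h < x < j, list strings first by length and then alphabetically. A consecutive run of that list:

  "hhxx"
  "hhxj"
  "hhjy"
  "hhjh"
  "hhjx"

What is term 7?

hxyy

Advancing 2 positions from hhjx through hhjx → hhjj reaches term 7.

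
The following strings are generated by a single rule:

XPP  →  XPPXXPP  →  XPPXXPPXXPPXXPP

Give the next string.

XPPXXPPXXPPXXPPXXPPXXPPXXPPXXPP

Every step duplicates the string with 'X' between the halves.
So the next term is two copies of XPPXXPPXXPPXXPP with 'X' between the halves.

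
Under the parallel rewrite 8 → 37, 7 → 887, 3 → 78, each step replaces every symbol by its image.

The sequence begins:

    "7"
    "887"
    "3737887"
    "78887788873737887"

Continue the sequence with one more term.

φ(78887788873737887) expands symbol-by-symbol to 887 37 37 37 887 887 37 37 37 887 78 887 78 887 37 37 887; joining the 17 pieces gives the next term.

88737373788788737373788778887788873737887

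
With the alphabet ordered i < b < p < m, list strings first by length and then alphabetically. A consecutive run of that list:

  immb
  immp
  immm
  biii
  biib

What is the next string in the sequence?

biip

Treat biib as a base-4 numeral over the given alphabet and add one, carrying through any trailing m's.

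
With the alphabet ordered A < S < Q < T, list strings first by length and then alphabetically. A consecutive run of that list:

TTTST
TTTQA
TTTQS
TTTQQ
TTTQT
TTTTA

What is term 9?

TTTTT

Advancing 3 positions from TTTTA through TTTTA → TTTTS → TTTTQ reaches term 9.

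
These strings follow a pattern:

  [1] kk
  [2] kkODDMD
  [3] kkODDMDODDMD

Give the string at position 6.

Each term is the previous one with ODDMD appended.
From kkODDMDODDMD, 3 further steps: kkODDMDODDMD → kkODDMDODDMDODDMD → kkODDMDODDMDODDMDODDMD → (answer).

kkODDMDODDMDODDMDODDMDODDMD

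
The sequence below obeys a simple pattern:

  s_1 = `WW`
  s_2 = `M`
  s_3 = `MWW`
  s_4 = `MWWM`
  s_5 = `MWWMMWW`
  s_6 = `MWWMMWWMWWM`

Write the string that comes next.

MWWMMWWMWWMMWWMMWW

From term 3 onward, concatenate the last term with the second-to-last: M·WW = MWW, MWW·M = MWWM, …
The next term joins MWWMMWWMWWM and MWWMMWW.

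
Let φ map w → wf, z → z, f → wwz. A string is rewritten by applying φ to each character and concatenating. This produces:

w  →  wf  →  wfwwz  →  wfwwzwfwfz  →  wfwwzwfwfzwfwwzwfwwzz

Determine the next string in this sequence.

Applying the rule to each of the 21 symbols of wfwwzwfwfzwfwwzwfwwzz gives the pieces wf wwz wf wf z wf wwz wf wwz z wf wwz wf wf z wf wwz wf wf z z, which concatenate to the answer.

wfwwzwfwfzwfwwzwfwwzzwfwwzwfwfzwfwwzwfwfzz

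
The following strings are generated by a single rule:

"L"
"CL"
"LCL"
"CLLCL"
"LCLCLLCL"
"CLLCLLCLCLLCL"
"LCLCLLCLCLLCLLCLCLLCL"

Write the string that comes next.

CLLCLLCLCLLCLLCLCLLCLCLLCLLCLCLLCL

This is a Fibonacci-style word recurrence s(k) = s(k−2)·s(k−1): e.g. L·CL = LCL.
The next term joins CLLCLLCLCLLCL and LCLCLLCLCLLCLLCLCLLCL.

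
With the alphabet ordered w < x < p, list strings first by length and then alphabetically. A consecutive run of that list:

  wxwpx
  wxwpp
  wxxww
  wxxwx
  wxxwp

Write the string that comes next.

Treat wxxwp as a base-3 numeral over the given alphabet and add one, carrying through any trailing p's.

wxxxw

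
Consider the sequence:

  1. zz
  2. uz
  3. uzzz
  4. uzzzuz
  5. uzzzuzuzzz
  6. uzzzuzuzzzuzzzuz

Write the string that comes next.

uzzzuzuzzzuzzzuzuzzzuzuzzz

From term 3 onward, concatenate the last term with the second-to-last: uz·zz = uzzz, uzzz·uz = uzzzuz, …
So term 7 is uzzzuzuzzzuzzzuz·uzzzuzuzzz.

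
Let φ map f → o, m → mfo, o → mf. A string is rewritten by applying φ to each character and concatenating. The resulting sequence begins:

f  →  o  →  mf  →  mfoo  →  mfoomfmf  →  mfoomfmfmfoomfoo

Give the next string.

Replace each of the 16 characters of mfoomfmfmfoomfoo in place — mfo o mf mf mfo o mfo o mfo o mf mf mfo o mf mf — and concatenate.

mfoomfmfmfoomfoomfoomfmfmfoomfmf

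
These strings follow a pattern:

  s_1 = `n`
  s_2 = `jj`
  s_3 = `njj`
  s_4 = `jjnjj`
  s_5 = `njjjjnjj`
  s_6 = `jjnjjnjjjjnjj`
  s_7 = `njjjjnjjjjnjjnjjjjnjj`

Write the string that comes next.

jjnjjnjjjjnjjnjjjjnjjjjnjjnjjjjnjj

Each term (from the third on) is the two preceding terms concatenated in order: term 3 = n·jj = njj.
The next term joins jjnjjnjjjjnjj and njjjjnjjjjnjjnjjjjnjj.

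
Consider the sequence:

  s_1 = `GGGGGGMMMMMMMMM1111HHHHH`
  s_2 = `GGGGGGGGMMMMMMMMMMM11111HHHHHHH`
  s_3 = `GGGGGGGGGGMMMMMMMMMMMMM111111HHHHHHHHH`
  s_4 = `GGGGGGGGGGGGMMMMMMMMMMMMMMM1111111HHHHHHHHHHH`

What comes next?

GGGGGGGGGGGGGGMMMMMMMMMMMMMMMMM11111111HHHHHHHHHHHHH

Term n consists of 2n G's, followed by 2n+3 M's, followed by n+1 1's, followed by 2n-1 H's, where the shown terms are n = 3, 4, 5, 6.
For the next term, n = 7, so the run lengths are 14, 17, 8, 13.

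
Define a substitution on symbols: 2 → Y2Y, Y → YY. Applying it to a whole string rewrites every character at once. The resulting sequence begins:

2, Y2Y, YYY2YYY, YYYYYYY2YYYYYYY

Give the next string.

YYYYYYYYYYYYYYY2YYYYYYYYYYYYYYY

φ(YYYYYYY2YYYYYYY) expands symbol-by-symbol to YY YY YY YY YY YY YY Y2Y YY YY YY YY YY YY YY; joining the 15 pieces gives the next term.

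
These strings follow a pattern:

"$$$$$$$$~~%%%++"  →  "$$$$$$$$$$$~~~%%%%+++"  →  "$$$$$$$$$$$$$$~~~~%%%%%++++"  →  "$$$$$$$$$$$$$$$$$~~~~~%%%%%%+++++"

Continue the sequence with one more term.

$$$$$$$$$$$$$$$$$$$$~~~~~~%%%%%%%++++++

Each string has the form $^{3n+2} ~^{n} %^{n+1} +^{n}, where the shown terms are n = 2, 3, 4, 5.
For the next term, n = 6, so the run lengths are 20, 6, 7, 6.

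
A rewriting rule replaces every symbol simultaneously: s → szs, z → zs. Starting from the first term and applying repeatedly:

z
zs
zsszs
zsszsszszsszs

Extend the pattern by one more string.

Replace each of the 13 characters of zsszsszszsszs in place — zs szs szs zs szs szs zs szs zs szs szs zs szs — and concatenate.

zsszsszszsszsszszsszszsszsszszsszs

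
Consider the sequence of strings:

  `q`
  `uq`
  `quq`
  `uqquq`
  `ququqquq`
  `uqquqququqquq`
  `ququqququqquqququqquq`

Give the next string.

uqquqququqquqququqququqquqququqquq

Each term (from the third on) is the two preceding terms concatenated in order: term 3 = q·uq = quq.
The next term joins uqquqququqquq and ququqququqquqququqquq.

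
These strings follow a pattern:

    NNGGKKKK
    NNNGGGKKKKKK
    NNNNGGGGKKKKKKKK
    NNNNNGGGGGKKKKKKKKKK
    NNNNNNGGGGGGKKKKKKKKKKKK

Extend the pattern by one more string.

NNNNNNNGGGGGGGKKKKKKKKKKKKKK

The n-th term is n N's then n G's then 2n K's, where the shown terms are n = 2, 3, 4, 5, 6.
Setting n = 7 gives 7, 7, 14 characters in each block.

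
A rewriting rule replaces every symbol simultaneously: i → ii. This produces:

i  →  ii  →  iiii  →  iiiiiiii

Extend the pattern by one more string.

Apply φ to iiiiiiii symbol by symbol: i→ii, i→ii, i→ii, i→ii, i→ii, i→ii, i→ii, i→ii; joined: ii ii ii ii ii ii ii ii.

iiiiiiiiiiiiiiii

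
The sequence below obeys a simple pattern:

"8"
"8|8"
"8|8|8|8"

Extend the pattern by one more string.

Every step duplicates the string with '|' between the halves.
One more doubling of 8|8|8|8 gives the answer.

8|8|8|8|8|8|8|8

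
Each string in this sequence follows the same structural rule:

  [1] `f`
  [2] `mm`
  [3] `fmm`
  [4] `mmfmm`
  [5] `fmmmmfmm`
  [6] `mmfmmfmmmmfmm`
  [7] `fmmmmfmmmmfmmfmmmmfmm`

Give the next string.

mmfmmfmmmmfmmfmmmmfmmmmfmmfmmmmfmm

This is a Fibonacci-style word recurrence s(k) = s(k−2)·s(k−1): e.g. f·mm = fmm.
So term 8 is mmfmmfmmmmfmm·fmmmmfmmmmfmmfmmmmfmm.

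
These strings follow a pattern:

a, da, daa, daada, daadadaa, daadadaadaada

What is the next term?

This is a Fibonacci-style word recurrence s(k) = s(k−1)·s(k−2): e.g. da·a = daa.
The next term joins daadadaadaada and daadadaa.

daadadaadaadadaadadaa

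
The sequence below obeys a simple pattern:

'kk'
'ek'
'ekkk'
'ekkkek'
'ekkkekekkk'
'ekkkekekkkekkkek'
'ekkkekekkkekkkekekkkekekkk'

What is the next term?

ekkkekekkkekkkekekkkekekkkekkkekekkkekkkek

From term 3 onward, concatenate the last term with the second-to-last: ek·kk = ekkk, ekkk·ek = ekkkek, …
The next term joins ekkkekekkkekkkekekkkekekkk and ekkkekekkkekkkek.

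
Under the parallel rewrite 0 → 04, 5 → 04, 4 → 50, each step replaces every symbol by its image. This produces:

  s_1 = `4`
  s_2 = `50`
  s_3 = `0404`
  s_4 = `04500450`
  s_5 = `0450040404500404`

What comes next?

04500404045004500450040404500450

Applying the rule to each of the 16 symbols of 0450040404500404 gives the pieces 04 50 04 04 04 50 04 50 04 50 04 04 04 50 04 50, which concatenate to the answer.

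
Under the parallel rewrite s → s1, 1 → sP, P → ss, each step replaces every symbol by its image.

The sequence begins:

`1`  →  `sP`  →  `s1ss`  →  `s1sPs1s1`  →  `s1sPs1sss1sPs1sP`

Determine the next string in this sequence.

s1sPs1sss1sPs1s1s1sPs1sss1sPs1ss

φ(s1sPs1sss1sPs1sP) expands symbol-by-symbol to s1 sP s1 ss s1 sP s1 s1 s1 sP s1 ss s1 sP s1 ss; joining the 16 pieces gives the next term.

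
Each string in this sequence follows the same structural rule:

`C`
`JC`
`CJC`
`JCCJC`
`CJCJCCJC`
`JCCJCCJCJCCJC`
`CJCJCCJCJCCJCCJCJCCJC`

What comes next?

Each term (from the third on) is the two preceding terms concatenated in order: term 3 = C·JC = CJC.
So term 8 is JCCJCCJCJCCJC·CJCJCCJCJCCJCCJCJCCJC.

JCCJCCJCJCCJCCJCJCCJCJCCJCCJCJCCJC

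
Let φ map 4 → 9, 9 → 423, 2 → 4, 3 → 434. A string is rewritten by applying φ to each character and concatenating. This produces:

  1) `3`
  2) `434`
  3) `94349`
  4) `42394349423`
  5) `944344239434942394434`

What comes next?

Replace each of the 21 characters of 944344239434942394434 in place — 423 9 9 434 9 9 4 434 423 9 434 9 423 9 4 434 423 9 9 434 9 — and concatenate.

423994349944344239434942394434423994349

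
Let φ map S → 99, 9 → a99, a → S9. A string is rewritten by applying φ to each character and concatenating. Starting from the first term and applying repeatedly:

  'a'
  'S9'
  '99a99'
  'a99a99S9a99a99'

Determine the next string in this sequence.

Applying the rule to each of the 14 symbols of a99a99S9a99a99 gives the pieces S9 a99 a99 S9 a99 a99 99 a99 S9 a99 a99 S9 a99 a99, which concatenate to the answer.

S9a99a99S9a99a9999a99S9a99a99S9a99a99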